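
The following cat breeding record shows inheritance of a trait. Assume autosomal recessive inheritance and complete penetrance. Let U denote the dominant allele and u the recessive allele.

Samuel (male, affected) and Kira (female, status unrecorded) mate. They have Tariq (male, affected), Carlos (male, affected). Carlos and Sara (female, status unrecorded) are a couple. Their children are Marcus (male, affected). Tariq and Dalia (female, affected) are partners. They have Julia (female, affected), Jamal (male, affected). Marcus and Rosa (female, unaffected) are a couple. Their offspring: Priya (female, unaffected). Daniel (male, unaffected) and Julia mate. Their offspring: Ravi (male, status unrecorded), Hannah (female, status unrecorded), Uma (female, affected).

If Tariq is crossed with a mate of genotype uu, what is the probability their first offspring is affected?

Tariq is affected, so Tariq is uu.
The cross gives 1 uu, so P(offspring is affected) = 1.

1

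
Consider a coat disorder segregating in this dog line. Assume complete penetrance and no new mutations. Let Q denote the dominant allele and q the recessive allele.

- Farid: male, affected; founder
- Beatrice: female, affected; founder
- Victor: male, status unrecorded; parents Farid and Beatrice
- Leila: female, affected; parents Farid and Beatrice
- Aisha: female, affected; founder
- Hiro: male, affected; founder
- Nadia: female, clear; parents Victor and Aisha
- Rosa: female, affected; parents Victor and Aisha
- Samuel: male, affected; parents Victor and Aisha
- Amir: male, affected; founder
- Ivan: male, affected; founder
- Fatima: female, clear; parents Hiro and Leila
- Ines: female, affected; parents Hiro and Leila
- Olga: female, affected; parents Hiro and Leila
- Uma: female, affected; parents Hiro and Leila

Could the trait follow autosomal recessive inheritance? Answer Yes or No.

Under autosomal recessive, Fatima (clear, female) cannot arise from Hiro (affected) × Leila (affected).

No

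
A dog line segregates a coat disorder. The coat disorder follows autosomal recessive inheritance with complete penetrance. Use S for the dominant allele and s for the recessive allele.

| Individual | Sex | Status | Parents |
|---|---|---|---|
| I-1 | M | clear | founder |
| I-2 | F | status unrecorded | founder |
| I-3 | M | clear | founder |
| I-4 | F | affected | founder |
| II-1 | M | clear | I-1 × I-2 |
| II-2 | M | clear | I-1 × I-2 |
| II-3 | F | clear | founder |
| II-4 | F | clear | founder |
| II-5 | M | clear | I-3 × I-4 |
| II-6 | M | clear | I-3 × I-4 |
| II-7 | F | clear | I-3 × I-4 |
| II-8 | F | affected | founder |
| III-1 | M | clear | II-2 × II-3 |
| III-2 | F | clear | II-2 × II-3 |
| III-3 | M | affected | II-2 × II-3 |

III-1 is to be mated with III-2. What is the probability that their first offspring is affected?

1/9

II-2 is clear so carries S and passed s to III-3 (ss), so II-2 is Ss.
II-3 is clear so carries S and passed s to III-3 (ss), so II-3 is Ss.
III-1 is a clear offspring of II-2 (Ss) × II-3 (Ss), whose cross gives 1/4 SS : 1/2 Ss : 1/4 ss; conditioning on being clear, III-1 is SS with probability 1/3, Ss with probability 2/3.
III-2 is a clear offspring of II-2 (Ss) × II-3 (Ss), whose cross gives 1/4 SS : 1/2 Ss : 1/4 ss; conditioning on being clear, III-2 is SS with probability 1/3, Ss with probability 2/3.
Summing over parental genotype combinations, P(offspring is affected) = 4/9·1/4 = 1/9.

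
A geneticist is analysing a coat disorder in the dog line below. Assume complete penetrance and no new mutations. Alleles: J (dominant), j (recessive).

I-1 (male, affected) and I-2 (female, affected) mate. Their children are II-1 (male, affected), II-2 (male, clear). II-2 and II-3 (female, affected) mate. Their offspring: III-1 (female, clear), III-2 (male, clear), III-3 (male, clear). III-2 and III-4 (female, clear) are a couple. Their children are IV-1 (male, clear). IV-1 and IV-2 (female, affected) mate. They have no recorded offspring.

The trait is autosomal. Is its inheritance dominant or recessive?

I-1 and I-2 are both affected yet have a clear child II-2. Under a recessive model two affected parents are homozygous and every child would be affected, so the trait cannot be recessive.

dominant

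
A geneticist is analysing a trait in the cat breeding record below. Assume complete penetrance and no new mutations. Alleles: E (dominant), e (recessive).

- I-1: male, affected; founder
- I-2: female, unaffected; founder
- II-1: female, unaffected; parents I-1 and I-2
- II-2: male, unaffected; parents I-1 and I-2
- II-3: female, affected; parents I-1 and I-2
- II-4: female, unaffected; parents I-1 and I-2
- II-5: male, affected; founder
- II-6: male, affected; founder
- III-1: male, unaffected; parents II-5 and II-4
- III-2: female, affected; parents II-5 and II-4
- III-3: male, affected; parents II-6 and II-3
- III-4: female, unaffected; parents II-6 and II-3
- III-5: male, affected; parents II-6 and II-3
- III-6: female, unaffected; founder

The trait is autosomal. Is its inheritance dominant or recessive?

II-6 and II-3 are both affected yet have an unaffected child III-4. Under a recessive model two affected parents are homozygous and every child would be affected, so the trait cannot be recessive.

dominant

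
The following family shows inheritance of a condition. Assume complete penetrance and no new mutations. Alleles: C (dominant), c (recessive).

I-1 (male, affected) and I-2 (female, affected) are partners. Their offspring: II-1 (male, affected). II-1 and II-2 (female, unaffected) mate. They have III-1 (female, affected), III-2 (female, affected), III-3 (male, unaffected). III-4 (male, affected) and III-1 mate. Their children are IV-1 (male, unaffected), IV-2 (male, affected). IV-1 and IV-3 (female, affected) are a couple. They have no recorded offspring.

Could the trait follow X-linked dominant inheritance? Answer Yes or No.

Yes

A consistent assignment under X-linked dominant exists: I-1 X^C Y, I-2 X^C X^C, II-1 X^C Y, II-2 X^c X^c, III-1 X^C X^c, III-2 X^C X^c, III-3 X^c Y, III-4 X^C Y, IV-1 X^c Y, IV-2 X^C Y, IV-3 X^C X^C.
In this assignment every recorded phenotype matches its genotype and every non-founder's genotype is obtainable from its parents' genotypes, so the pedigree is consistent.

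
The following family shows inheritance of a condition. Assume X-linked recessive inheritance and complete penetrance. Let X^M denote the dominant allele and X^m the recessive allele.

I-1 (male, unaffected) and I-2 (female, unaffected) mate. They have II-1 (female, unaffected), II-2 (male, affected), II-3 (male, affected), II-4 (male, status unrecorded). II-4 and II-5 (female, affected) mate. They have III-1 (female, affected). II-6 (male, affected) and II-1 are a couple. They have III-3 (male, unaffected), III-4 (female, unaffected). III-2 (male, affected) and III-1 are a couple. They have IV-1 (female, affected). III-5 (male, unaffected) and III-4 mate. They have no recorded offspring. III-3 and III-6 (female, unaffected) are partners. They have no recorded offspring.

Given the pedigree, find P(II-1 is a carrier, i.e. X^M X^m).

I-1 is unaffected, so I-1 is X^M Y.
I-2 is unaffected so carries M and passed m to II-2 (X^m Y), so I-2 is X^M X^m.
Their cross gives offspring ratios 1/2 X^M X^M : 1/2 X^M X^m. Conditioning on II-1 being unaffected, P(X^M X^m) = 1/2 / 1 = 1/2 before taking II-1's own offspring into account.
II-6 is affected, so II-6 is X^m Y.
Now use II-1's offspring. Probability of each recorded status — unaffected son III-3: 1/2 if II-1 is X^M X^m, 1 if X^M X^M; unaffected daughter III-4: 1/2 if II-1 is X^M X^m, 1 if X^M X^M.
Bayes: P(X^M X^m) = 1/2·1/4 / (1/2·1/4 + 1/2·1) = 1/5.

1/5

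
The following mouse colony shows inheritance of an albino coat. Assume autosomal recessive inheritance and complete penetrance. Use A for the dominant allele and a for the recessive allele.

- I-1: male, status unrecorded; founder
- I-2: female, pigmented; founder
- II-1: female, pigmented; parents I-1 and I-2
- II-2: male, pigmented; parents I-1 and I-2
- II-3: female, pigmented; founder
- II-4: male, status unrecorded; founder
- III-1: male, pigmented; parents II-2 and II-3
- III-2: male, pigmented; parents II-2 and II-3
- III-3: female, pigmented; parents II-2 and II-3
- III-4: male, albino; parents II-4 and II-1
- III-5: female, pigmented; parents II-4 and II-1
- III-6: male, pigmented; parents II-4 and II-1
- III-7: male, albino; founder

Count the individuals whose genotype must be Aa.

1

Obligate heterozygotes: II-1 is pigmented so carries A and passed a to III-4 (aa), so II-1 is Aa.
Every other individual is either homozygous by phenotype or has at least one consistent homozygous assignment, so the count is 1.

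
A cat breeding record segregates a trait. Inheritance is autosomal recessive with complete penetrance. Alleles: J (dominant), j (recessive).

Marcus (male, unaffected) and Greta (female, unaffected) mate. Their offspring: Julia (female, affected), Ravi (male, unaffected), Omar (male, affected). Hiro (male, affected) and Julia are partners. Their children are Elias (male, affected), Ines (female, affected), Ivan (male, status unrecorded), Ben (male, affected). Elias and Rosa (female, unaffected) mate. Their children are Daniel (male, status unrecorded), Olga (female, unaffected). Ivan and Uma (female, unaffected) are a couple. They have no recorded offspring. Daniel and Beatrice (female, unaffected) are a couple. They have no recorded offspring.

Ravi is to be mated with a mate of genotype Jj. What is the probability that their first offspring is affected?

Marcus is unaffected so carries J and passed j to Julia (jj), so Marcus is Jj.
Greta is unaffected so carries J and passed j to Julia (jj), so Greta is Jj.
Ravi is an unaffected offspring of Marcus (Jj) × Greta (Jj), whose cross gives 1/4 JJ : 1/2 Jj : 1/4 jj; conditioning on being unaffected, Ravi is JJ with probability 1/3, Jj with probability 2/3.
Summing over parental genotype combinations, P(offspring is affected) = 2/3·1/4 = 1/6.

1/6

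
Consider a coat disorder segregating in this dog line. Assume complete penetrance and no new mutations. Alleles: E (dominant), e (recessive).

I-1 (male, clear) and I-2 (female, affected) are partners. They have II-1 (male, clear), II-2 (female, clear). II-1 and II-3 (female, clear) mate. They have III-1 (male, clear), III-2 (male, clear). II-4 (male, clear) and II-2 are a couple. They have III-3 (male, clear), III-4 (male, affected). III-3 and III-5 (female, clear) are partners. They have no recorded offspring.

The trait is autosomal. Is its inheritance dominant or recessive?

recessive

II-4 and II-2 are both clear yet have an affected child III-4. Under dominance, an affected child requires at least one affected parent, so the trait cannot be dominant.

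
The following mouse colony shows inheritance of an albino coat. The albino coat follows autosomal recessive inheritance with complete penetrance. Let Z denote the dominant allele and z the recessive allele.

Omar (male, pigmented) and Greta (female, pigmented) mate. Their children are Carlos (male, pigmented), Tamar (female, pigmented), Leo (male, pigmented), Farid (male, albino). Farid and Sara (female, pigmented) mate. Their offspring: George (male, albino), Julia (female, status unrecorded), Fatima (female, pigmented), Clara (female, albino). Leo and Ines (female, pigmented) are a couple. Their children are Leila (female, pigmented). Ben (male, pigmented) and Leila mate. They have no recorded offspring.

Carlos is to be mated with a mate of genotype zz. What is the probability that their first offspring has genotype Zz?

Omar is pigmented so carries Z and passed z to Farid (zz), so Omar is Zz.
Greta is pigmented so carries Z and passed z to Farid (zz), so Greta is Zz.
Carlos is a pigmented offspring of Omar (Zz) × Greta (Zz), whose cross gives 1/4 ZZ : 1/2 Zz : 1/4 zz; conditioning on being pigmented, Carlos is ZZ with probability 1/3, Zz with probability 2/3.
Summing over parental genotype combinations, P(offspring has genotype Zz) = 1/3·1 + 2/3·1/2 = 2/3.

2/3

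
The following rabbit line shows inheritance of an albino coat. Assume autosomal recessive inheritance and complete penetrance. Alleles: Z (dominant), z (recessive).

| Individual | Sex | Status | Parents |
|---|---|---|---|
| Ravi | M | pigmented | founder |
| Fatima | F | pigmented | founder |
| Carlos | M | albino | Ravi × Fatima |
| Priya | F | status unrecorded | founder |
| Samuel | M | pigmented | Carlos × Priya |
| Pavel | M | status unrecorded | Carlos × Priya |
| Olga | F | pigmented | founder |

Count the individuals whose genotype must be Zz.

3

Obligate heterozygotes: Ravi is pigmented so carries Z and passed z to Carlos (zz), so Ravi is Zz; Fatima is pigmented so carries Z and passed z to Carlos (zz), so Fatima is Zz; Samuel is pigmented so carries Z and received z from Carlos (zz), so Samuel is Zz.
Every other individual is either homozygous by phenotype or has at least one consistent homozygous assignment, so the count is 3.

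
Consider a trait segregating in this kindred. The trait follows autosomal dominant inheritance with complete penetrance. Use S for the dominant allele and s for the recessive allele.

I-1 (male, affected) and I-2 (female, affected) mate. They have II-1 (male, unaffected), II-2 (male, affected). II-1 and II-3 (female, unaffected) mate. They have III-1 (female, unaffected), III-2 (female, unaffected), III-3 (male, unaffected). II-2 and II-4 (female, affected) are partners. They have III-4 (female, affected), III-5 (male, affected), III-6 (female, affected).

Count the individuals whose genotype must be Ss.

Obligate heterozygotes: I-1 is affected so carries S and passed s to II-1 (ss), so I-1 is Ss; I-2 is affected so carries S and passed s to II-1 (ss), so I-2 is Ss.
Every other individual is either homozygous by phenotype or has at least one consistent homozygous assignment, so the count is 2.

2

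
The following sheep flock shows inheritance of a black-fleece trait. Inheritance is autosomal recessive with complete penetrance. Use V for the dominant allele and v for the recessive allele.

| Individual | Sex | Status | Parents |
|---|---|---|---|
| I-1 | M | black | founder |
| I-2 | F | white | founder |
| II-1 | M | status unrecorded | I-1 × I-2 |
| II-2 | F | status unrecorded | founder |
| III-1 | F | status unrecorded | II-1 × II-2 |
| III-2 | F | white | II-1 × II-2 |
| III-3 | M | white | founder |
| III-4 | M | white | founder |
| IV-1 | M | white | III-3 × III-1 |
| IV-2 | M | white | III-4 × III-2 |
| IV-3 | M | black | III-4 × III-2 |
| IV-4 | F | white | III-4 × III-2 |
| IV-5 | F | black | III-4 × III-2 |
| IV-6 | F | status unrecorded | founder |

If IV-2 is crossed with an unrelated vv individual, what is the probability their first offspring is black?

1/3

III-4 is white so carries V and passed v to IV-3 (vv), so III-4 is Vv.
III-2 is white so carries V and passed v to IV-3 (vv), so III-2 is Vv.
IV-2 is a white offspring of III-4 (Vv) × III-2 (Vv), whose cross gives 1/4 VV : 1/2 Vv : 1/4 vv; conditioning on being white, IV-2 is VV with probability 1/3, Vv with probability 2/3.
Summing over parental genotype combinations, P(offspring is black) = 2/3·1/2 = 1/3.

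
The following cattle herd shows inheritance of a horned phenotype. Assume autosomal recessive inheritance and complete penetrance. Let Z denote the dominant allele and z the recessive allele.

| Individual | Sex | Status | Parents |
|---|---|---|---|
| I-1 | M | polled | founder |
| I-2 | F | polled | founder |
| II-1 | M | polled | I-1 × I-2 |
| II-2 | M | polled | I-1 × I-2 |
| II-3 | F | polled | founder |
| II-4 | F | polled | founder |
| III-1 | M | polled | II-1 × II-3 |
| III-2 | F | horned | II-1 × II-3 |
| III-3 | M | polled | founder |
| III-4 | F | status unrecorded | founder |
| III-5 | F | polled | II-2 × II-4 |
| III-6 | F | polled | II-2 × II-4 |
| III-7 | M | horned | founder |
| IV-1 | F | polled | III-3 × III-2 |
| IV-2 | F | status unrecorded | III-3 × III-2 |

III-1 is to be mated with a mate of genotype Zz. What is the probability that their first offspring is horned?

II-1 is polled so carries Z and passed z to III-2 (zz), so II-1 is Zz.
II-3 is polled so carries Z and passed z to III-2 (zz), so II-3 is Zz.
III-1 is a polled offspring of II-1 (Zz) × II-3 (Zz), whose cross gives 1/4 ZZ : 1/2 Zz : 1/4 zz; conditioning on being polled, III-1 is ZZ with probability 1/3, Zz with probability 2/3.
Summing over parental genotype combinations, P(offspring is horned) = 2/3·1/4 = 1/6.

1/6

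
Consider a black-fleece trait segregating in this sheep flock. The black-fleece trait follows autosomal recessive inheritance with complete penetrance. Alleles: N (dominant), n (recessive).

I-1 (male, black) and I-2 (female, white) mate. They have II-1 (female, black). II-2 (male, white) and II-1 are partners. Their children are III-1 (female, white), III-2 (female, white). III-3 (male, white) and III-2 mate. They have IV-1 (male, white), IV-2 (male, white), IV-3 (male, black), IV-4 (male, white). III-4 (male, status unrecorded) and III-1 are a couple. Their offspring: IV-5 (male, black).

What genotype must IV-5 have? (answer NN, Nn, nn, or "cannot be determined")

IV-5 is black, so IV-5 is nn.

nn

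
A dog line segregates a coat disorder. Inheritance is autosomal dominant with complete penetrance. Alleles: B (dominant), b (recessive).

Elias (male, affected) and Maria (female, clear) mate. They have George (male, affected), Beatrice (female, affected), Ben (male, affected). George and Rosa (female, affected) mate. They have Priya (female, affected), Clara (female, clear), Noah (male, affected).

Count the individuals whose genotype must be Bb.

Obligate heterozygotes: George is affected so carries B and received b from Maria (bb), so George is Bb; Beatrice is affected so carries B and received b from Maria (bb), so Beatrice is Bb; Ben is affected so carries B and received b from Maria (bb), so Ben is Bb; Rosa is affected so carries B and passed b to Clara (bb), so Rosa is Bb.
Every other individual is either homozygous by phenotype or has at least one consistent homozygous assignment, so the count is 4.

4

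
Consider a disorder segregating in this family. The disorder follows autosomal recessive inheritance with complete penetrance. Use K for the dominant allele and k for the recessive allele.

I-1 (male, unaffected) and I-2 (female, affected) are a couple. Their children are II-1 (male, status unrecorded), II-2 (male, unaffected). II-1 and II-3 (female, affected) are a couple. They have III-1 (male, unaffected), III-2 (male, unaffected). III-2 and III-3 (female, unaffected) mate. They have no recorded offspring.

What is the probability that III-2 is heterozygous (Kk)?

1

III-2 is unaffected so carries K and received k from II-3 (kk), so III-2 is Kk, giving P(Kk) = 1.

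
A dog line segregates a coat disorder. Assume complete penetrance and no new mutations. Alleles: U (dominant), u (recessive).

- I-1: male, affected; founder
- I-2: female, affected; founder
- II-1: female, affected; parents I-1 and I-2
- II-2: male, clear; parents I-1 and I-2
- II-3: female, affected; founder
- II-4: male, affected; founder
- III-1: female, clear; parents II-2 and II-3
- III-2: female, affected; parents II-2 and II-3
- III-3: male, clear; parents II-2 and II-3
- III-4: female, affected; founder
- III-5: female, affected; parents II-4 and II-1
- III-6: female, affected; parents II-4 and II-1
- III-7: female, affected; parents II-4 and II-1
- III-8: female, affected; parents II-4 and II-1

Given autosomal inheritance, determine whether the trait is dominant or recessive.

dominant

I-1 and I-2 are both affected yet have a clear child II-2. Under a recessive model two affected parents are homozygous and every child would be affected, so the trait cannot be recessive.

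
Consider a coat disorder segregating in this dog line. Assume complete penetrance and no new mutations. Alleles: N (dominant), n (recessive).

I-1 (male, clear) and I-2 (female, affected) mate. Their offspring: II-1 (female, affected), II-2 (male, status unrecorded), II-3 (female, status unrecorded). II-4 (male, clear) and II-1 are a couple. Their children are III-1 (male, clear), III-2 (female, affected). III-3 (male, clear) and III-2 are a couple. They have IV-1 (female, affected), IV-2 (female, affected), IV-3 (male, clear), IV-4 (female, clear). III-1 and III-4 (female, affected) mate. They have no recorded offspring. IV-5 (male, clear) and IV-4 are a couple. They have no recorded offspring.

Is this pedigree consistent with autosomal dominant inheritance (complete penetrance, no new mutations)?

A consistent assignment under autosomal dominant exists: I-1 nn, I-2 NN, II-1 Nn, II-2 Nn, II-3 Nn, II-4 nn, III-1 nn, III-2 Nn, III-3 nn, III-4 NN, IV-1 Nn, IV-2 Nn, IV-3 nn, IV-4 nn, IV-5 nn.
In this assignment every recorded phenotype matches its genotype and every non-founder's genotype is obtainable from its parents' genotypes, so the pedigree is consistent.

Yes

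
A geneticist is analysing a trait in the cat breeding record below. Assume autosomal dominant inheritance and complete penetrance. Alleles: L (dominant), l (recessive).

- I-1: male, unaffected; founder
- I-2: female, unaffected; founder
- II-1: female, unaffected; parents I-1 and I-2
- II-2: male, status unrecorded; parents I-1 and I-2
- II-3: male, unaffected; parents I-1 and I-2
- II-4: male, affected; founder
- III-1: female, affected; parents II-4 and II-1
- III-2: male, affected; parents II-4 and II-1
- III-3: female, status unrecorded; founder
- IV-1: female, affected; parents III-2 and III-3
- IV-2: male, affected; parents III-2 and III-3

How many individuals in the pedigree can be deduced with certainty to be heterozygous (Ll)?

Obligate heterozygotes: III-1 is affected so carries L and received l from II-1 (ll), so III-1 is Ll; III-2 is affected so carries L and received l from II-1 (ll), so III-2 is Ll.
Every other individual is either homozygous by phenotype or has at least one consistent homozygous assignment, so the count is 2.

2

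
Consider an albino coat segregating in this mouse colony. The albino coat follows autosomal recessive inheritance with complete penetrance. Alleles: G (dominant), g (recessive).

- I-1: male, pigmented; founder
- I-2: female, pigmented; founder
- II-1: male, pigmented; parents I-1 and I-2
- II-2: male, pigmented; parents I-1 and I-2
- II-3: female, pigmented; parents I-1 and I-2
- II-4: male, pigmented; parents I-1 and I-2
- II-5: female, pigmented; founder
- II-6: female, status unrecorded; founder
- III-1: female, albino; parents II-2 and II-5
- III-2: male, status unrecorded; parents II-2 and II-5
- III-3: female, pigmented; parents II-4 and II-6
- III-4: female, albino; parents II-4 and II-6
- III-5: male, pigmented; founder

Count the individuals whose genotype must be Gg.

Obligate heterozygotes: II-2 is pigmented so carries G and passed g to III-1 (gg), so II-2 is Gg; II-4 is pigmented so carries G and passed g to III-4 (gg), so II-4 is Gg; II-5 is pigmented so carries G and passed g to III-1 (gg), so II-5 is Gg.
Every other individual is either homozygous by phenotype or has at least one consistent homozygous assignment, so the count is 3.

3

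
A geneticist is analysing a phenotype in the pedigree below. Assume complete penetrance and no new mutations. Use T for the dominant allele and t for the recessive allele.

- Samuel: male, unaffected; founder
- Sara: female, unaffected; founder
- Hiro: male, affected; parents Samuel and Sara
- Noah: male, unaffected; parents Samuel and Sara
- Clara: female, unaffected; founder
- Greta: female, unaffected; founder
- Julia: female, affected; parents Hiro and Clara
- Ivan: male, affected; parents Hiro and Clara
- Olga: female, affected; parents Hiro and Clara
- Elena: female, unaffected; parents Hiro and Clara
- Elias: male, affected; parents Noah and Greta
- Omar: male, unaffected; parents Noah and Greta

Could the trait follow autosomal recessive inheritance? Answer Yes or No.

A consistent assignment under autosomal recessive exists: Samuel Tt, Sara Tt, Hiro tt, Noah Tt, Clara Tt, Greta Tt, Julia tt, Ivan tt, Olga tt, Elena Tt, Elias tt, Omar TT.
In this assignment every recorded phenotype matches its genotype and every non-founder's genotype is obtainable from its parents' genotypes, so the pedigree is consistent.

Yes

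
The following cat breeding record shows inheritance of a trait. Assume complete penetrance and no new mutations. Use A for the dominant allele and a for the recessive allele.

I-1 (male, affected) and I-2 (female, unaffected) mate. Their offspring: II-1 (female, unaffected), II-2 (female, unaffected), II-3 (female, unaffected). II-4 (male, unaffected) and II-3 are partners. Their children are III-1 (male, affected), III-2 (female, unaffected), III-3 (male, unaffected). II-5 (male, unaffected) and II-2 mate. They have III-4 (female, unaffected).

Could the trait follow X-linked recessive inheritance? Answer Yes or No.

Yes

A consistent assignment under X-linked recessive exists: I-1 X^a Y, I-2 X^A X^A, II-1 X^A X^a, II-2 X^A X^a, II-3 X^A X^a, II-4 X^A Y, II-5 X^A Y, III-1 X^a Y, III-2 X^A X^A, III-3 X^A Y, III-4 X^A X^A.
In this assignment every recorded phenotype matches its genotype and every non-founder's genotype is obtainable from its parents' genotypes, so the pedigree is consistent.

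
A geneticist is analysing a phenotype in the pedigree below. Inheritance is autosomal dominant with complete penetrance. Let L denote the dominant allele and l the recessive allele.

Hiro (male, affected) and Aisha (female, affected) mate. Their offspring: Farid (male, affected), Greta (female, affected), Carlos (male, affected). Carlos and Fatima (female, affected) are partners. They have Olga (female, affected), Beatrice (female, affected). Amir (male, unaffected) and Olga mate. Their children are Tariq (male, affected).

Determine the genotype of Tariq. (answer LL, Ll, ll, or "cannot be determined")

From phenotype alone, Tariq is LL or Ll.
Tariq is affected so carries L and received l from Amir (ll), so Tariq is Ll.

Ll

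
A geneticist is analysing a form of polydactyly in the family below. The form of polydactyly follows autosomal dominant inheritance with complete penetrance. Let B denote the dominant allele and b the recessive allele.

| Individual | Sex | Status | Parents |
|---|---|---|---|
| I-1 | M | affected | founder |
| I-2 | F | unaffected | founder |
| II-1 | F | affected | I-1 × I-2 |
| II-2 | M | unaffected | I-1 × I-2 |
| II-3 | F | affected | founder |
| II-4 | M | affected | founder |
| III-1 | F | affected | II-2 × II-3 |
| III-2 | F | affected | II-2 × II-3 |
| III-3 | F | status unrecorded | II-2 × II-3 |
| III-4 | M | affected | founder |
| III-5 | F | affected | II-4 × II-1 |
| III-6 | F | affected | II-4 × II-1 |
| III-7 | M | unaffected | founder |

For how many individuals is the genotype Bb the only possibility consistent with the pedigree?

Obligate heterozygotes: I-1 is affected so carries B and passed b to II-2 (bb), so I-1 is Bb; II-1 is affected so carries B and received b from I-2 (bb), so II-1 is Bb; III-1 is affected so carries B and received b from II-2 (bb), so III-1 is Bb; III-2 is affected so carries B and received b from II-2 (bb), so III-2 is Bb.
Every other individual is either homozygous by phenotype or has at least one consistent homozygous assignment, so the count is 4.

4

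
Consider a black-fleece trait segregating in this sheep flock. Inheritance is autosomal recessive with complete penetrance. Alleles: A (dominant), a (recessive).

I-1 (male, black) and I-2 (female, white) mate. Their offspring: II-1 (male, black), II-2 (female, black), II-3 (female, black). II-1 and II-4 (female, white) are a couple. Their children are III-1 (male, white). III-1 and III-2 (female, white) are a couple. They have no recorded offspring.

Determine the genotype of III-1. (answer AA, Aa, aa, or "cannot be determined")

From phenotype alone, III-1 is AA or Aa.
III-1 is white so carries A and received a from II-1 (aa), so III-1 is Aa.

Aa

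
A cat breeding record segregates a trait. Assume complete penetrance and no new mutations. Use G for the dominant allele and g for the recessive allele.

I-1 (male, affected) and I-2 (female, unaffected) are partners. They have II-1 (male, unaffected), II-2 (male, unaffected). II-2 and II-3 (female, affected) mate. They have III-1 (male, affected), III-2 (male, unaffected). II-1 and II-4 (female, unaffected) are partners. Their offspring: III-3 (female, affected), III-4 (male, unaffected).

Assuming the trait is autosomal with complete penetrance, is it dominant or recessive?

recessive

II-1 and II-4 are both unaffected yet have an affected child III-3. Under dominance, an affected child requires at least one affected parent, so the trait cannot be dominant.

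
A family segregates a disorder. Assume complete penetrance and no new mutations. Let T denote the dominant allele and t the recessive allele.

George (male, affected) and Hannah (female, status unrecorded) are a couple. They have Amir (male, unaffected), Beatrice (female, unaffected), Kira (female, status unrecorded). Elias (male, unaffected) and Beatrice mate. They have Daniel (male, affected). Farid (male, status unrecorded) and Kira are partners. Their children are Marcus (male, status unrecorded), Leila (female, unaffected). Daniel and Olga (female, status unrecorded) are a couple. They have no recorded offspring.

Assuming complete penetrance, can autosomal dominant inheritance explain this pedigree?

Under autosomal dominant, Daniel (affected, male) cannot arise from Elias (unaffected) × Beatrice (unaffected).

No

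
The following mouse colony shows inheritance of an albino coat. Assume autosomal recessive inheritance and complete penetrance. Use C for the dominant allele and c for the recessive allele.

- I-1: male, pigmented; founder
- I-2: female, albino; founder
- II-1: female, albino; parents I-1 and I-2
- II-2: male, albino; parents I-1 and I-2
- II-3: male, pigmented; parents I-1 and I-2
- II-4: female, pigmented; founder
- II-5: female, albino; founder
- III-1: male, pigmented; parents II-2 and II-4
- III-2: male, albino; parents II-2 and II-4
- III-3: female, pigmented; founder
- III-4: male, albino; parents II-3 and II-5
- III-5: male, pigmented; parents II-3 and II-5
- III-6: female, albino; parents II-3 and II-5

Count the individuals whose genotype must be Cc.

5

Obligate heterozygotes: I-1 is pigmented so carries C and passed c to II-1 (cc), so I-1 is Cc; II-3 is pigmented so carries C and received c from I-2 (cc), so II-3 is Cc; II-4 is pigmented so carries C and passed c to III-2 (cc), so II-4 is Cc; III-1 is pigmented so carries C and received c from II-2 (cc), so III-1 is Cc; III-5 is pigmented so carries C and received c from II-5 (cc), so III-5 is Cc.
Every other individual is either homozygous by phenotype or has at least one consistent homozygous assignment, so the count is 5.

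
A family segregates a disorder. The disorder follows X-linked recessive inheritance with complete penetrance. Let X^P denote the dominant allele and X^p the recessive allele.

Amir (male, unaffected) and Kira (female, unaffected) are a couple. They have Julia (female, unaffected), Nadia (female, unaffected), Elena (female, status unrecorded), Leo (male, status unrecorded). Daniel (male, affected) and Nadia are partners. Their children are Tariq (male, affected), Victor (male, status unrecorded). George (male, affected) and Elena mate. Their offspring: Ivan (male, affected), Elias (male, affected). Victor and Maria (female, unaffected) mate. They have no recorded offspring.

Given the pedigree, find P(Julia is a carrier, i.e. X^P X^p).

Amir is unaffected, so Amir is X^P Y.
Kira is unaffected so carries P and passed p to Nadia (X^P X^p, whose P came from Amir), so Kira is X^P X^p.
Their cross gives offspring ratios 1/2 X^P X^P : 1/2 X^P X^p. Conditioning on Julia being unaffected, P(X^P X^p) = 1/2 / 1 = 1/2.

1/2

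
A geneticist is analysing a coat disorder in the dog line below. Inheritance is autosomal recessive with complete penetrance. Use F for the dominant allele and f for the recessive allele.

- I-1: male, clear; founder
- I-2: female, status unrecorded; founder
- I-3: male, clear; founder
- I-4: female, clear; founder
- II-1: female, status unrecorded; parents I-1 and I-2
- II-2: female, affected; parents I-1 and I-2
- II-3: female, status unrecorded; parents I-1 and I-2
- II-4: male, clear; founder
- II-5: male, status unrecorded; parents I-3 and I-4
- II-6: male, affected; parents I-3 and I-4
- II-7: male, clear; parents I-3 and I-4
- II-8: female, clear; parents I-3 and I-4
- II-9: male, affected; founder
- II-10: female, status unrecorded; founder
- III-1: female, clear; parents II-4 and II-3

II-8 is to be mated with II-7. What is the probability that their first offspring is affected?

1/9

I-3 is clear so carries F and passed f to II-6 (ff), so I-3 is Ff.
I-4 is clear so carries F and passed f to II-6 (ff), so I-4 is Ff.
II-8 is a clear offspring of I-3 (Ff) × I-4 (Ff), whose cross gives 1/4 FF : 1/2 Ff : 1/4 ff; conditioning on being clear, II-8 is FF with probability 1/3, Ff with probability 2/3.
II-7 is a clear offspring of I-3 (Ff) × I-4 (Ff), whose cross gives 1/4 FF : 1/2 Ff : 1/4 ff; conditioning on being clear, II-7 is FF with probability 1/3, Ff with probability 2/3.
Summing over parental genotype combinations, P(offspring is affected) = 4/9·1/4 = 1/9.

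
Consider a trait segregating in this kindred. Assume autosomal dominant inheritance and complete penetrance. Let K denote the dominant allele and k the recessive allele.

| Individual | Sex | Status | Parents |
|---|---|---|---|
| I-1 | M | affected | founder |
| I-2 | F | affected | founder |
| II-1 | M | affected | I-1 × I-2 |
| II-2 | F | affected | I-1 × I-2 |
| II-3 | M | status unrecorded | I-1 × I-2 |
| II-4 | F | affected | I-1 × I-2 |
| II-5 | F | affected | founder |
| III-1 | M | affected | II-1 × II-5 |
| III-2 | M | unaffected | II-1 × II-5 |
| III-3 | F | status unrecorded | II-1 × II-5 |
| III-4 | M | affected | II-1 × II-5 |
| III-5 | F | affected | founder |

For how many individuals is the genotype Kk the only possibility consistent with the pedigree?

2

Obligate heterozygotes: II-1 is affected so carries K and passed k to III-2 (kk), so II-1 is Kk; II-5 is affected so carries K and passed k to III-2 (kk), so II-5 is Kk.
Every other individual is either homozygous by phenotype or has at least one consistent homozygous assignment, so the count is 2.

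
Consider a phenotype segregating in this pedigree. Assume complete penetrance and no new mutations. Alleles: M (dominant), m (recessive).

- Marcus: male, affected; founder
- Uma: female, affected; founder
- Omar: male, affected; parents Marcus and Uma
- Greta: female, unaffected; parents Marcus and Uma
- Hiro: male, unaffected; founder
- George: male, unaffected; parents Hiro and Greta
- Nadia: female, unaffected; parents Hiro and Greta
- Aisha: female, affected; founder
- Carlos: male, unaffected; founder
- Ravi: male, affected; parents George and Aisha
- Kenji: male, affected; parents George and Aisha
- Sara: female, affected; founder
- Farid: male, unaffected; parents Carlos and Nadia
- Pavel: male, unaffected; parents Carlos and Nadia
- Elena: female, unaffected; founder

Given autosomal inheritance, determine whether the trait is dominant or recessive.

dominant

Marcus and Uma are both affected yet have an unaffected child Greta. Under a recessive model two affected parents are homozygous and every child would be affected, so the trait cannot be recessive.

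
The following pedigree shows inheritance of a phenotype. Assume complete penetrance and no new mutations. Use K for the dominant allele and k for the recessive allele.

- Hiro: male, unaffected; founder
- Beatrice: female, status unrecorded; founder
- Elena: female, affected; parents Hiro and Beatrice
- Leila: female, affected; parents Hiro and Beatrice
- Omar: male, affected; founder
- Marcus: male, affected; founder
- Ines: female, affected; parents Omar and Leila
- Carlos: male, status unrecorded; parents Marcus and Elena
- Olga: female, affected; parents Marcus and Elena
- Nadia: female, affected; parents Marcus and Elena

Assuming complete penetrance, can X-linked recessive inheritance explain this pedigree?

Under X-linked recessive, Elena (affected, female) cannot arise from Hiro (unaffected) × Beatrice (unrecorded).

No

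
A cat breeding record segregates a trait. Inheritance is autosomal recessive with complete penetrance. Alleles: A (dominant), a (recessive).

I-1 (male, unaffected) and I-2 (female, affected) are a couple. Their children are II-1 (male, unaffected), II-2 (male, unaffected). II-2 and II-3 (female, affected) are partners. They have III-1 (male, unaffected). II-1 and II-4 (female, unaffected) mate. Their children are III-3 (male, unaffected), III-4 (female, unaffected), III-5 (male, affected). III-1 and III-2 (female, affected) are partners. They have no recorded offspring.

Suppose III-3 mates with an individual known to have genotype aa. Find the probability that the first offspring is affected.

II-1 is unaffected so carries A and received a from I-2 (aa), so II-1 is Aa.
II-4 is unaffected so carries A and passed a to III-5 (aa), so II-4 is Aa.
III-3 is an unaffected offspring of II-1 (Aa) × II-4 (Aa), whose cross gives 1/4 AA : 1/2 Aa : 1/4 aa; conditioning on being unaffected, III-3 is AA with probability 1/3, Aa with probability 2/3.
Summing over parental genotype combinations, P(offspring is affected) = 2/3·1/2 = 1/3.

1/3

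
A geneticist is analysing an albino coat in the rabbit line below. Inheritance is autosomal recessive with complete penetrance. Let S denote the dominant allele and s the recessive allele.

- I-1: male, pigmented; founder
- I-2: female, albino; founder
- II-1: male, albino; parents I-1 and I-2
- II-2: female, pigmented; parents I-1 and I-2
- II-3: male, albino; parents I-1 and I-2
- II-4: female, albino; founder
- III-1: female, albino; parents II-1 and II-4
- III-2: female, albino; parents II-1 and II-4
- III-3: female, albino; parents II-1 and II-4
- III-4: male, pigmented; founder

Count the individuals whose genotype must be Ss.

Obligate heterozygotes: I-1 is pigmented so carries S and passed s to II-1 (ss), so I-1 is Ss; II-2 is pigmented so carries S and received s from I-2 (ss), so II-2 is Ss.
Every other individual is either homozygous by phenotype or has at least one consistent homozygous assignment, so the count is 2.

2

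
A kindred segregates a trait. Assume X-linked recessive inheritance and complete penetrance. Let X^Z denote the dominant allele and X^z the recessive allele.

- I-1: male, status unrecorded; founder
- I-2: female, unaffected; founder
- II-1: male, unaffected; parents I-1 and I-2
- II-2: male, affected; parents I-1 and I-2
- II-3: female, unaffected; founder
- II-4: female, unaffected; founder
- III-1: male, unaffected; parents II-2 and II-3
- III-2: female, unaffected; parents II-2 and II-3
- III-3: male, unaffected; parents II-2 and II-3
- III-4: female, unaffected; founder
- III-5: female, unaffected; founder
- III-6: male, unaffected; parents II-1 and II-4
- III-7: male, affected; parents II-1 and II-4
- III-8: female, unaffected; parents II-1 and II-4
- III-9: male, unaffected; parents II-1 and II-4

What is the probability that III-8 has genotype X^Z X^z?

II-1 is unaffected, so II-1 is X^Z Y.
II-4 is unaffected so carries Z and passed z to III-7 (X^z Y), so II-4 is X^Z X^z.
Their cross gives offspring ratios 1/2 X^Z X^Z : 1/2 X^Z X^z. Conditioning on III-8 being unaffected, P(X^Z X^z) = 1/2 / 1 = 1/2.

1/2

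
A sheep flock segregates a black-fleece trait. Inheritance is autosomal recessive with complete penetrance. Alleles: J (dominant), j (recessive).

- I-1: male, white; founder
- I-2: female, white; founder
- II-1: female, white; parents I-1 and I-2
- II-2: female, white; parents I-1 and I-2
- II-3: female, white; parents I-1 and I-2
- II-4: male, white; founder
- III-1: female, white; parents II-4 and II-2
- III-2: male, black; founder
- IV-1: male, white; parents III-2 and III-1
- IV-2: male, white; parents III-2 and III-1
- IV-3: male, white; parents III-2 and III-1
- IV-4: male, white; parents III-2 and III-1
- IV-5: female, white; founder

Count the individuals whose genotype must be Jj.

4

Obligate heterozygotes: IV-1 is white so carries J and received j from III-2 (jj), so IV-1 is Jj; IV-2 is white so carries J and received j from III-2 (jj), so IV-2 is Jj; IV-3 is white so carries J and received j from III-2 (jj), so IV-3 is Jj; IV-4 is white so carries J and received j from III-2 (jj), so IV-4 is Jj.
Every other individual is either homozygous by phenotype or has at least one consistent homozygous assignment, so the count is 4.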